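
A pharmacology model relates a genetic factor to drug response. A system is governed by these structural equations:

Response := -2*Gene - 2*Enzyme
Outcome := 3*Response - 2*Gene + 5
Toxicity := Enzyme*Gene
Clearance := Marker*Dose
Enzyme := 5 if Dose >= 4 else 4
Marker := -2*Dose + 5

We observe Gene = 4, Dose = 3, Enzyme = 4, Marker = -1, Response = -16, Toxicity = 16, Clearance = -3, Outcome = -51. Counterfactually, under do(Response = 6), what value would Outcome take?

do(Response=6) replaces the equation Response := -2*Gene - 2*Enzyme with the constant Response = 6.
Outcome = 3*Response - 2*Gene + 5  [with Response=6, Gene=4]  = 15

15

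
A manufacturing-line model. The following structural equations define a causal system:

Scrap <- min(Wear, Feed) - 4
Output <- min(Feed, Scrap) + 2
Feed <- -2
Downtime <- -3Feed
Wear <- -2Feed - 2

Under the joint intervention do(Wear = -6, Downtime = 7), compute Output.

-8

The joint intervention fixes Wear = -6, Downtime = 7, removing each variable's own equation.
Scrap = min(Wear, Feed) - 4  [with Wear=-6, Feed=-2]  = -10
Output = min(Feed, Scrap) + 2  [with Feed=-2, Scrap=-10]  = -8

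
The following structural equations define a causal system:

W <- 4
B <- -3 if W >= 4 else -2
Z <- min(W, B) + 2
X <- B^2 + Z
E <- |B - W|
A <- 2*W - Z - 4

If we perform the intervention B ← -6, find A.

Under do(B=-6), the mechanism B <- -3 if W >= 4 else -2 is discarded; B is fixed at -6.
Z = min(W, B) + 2  [with W=4, B=-6]  = -4
A = 2*W - Z - 4  [with W=4, Z=-4]  = 8

8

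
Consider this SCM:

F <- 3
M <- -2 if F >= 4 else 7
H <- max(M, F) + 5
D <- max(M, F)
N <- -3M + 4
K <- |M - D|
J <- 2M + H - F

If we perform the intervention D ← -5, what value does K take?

12

Under do(D=-5), the mechanism D <- max(M, F) is discarded; D is fixed at -5.
M = -2 if F >= 4 else 7  [with F=3]  = 7
K = |M - D|  [with M=7, D=-5]  = 12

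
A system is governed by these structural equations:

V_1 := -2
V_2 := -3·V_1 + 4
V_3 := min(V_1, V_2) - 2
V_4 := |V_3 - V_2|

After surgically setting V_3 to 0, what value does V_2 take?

Under do(V_3=0), the mechanism V_3 := min(V_1, V_2) - 2 is discarded; V_3 is fixed at 0.
Since V_2 is not a descendant of the intervened variable, it is unaffected.
V_2 = -3·V_1 + 4  [with V_1=-2]  = 10

10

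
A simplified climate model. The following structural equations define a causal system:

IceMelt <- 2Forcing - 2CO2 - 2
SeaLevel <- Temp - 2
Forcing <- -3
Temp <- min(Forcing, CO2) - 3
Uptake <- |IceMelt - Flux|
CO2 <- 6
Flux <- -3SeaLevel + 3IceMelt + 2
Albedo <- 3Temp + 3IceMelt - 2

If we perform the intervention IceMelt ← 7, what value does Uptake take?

40

do(IceMelt=7) replaces the equation IceMelt <- 2Forcing - 2CO2 - 2 with the constant IceMelt = 7.
Temp = min(Forcing, CO2) - 3  [with Forcing=-3, CO2=6]  = -6
SeaLevel = Temp - 2  [with Temp=-6]  = -8
Flux = -3SeaLevel + 3IceMelt + 2  [with SeaLevel=-8, IceMelt=7]  = 47
Uptake = |IceMelt - Flux|  [with IceMelt=7, Flux=47]  = 40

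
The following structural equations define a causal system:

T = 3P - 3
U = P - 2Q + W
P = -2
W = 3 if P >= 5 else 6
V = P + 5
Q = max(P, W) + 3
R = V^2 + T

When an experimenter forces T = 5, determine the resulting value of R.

14

The intervention breaks the incoming arrows to T: T = 3P - 3 no longer applies, and T = 5.
V = P + 5  [with P=-2]  = 3
R = V^2 + T  [with V=3, T=5]  = 14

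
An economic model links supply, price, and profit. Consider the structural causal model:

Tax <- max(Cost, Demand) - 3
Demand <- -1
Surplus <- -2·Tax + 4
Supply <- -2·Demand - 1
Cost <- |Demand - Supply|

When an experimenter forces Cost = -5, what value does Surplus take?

12

do(Cost=-5) replaces the equation Cost <- |Demand - Supply| with the constant Cost = -5.
Tax = max(Cost, Demand) - 3  [with Cost=-5, Demand=-1]  = -4
Surplus = -2·Tax + 4  [with Tax=-4]  = 12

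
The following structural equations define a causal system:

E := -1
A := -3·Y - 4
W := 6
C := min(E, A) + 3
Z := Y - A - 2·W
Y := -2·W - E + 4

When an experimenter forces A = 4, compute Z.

-23

Intervening sets A = 4 and removes its equation (A := -3·Y - 4).
Y = -2·W - E + 4  [with W=6, E=-1]  = -7
Z = Y - A - 2·W  [with Y=-7, A=4, W=6]  = -23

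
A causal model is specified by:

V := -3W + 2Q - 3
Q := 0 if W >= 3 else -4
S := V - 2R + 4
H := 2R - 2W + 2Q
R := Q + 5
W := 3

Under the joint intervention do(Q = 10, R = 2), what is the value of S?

Setting Q = 10, R = 2 by intervention discards those variables' equations.
V = -3W + 2Q - 3  [with W=3, Q=10]  = 8
S = V - 2R + 4  [with V=8, R=2]  = 8

8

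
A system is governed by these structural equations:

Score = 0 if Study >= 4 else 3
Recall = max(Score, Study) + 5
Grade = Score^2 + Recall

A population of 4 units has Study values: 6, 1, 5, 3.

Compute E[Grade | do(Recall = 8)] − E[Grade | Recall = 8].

-4.5

Every unit gets Recall=8 under the intervention. Grade values become 8, 17, 8, 17; E[Grade|do(Recall=8)] = 12.5.
E[Grade|Recall=8] averages over only the 2 units with Recall=8 (Study = 1, 3): Grade = 17, 17, mean 17.
Difference = 12.5 − 17 = -4.5.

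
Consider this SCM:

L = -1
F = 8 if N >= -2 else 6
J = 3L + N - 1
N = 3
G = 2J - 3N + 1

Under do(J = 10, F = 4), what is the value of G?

The joint intervention fixes J = 10, F = 4, removing each variable's own equation.
G = 2J - 3N + 1  [with J=10, N=3]  = 12

12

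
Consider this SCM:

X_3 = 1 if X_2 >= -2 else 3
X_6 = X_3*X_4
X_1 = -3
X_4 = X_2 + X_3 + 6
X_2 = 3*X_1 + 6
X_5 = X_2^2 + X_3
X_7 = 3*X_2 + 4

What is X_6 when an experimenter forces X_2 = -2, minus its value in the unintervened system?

-13

Under do(X_2=-2), the mechanism X_2 = 3*X_1 + 6 is discarded; X_2 is fixed at -2.
X_3 = 1 if X_2 >= -2 else 3  [with X_2=-2]  = 1
X_4 = X_2 + X_3 + 6  [with X_2=-2, X_3=1]  = 5
X_6 = X_3*X_4  [with X_3=1, X_4=5]  = 5
Without intervention: X_2 = 3*X_1 + 6  [with X_1=-3]  = -3; X_3 = 1 if X_2 >= -2 else 3  [with X_2=-3]  = 3; X_4 = X_2 + X_3 + 6  [with X_2=-3, X_3=3]  = 6; X_6 = X_3*X_4  [with X_3=3, X_4=6]  = 18.
Change = 5 − 18 = -13.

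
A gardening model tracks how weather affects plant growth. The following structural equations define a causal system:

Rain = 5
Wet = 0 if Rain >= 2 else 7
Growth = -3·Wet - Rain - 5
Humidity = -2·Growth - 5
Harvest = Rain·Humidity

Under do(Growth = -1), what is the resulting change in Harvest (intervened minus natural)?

-90

do(Growth=-1) replaces the equation Growth = -3·Wet - Rain - 5 with the constant Growth = -1.
Humidity = -2·Growth - 5  [with Growth=-1]  = -3
Harvest = Rain·Humidity  [with Rain=5, Humidity=-3]  = -15
Without intervention: Wet = 0 if Rain >= 2 else 7  [with Rain=5]  = 0; Growth = -3·Wet - Rain - 5  [with Wet=0, Rain=5]  = -10; Humidity = -2·Growth - 5  [with Growth=-10]  = 15; Harvest = Rain·Humidity  [with Rain=5, Humidity=15]  = 75.
Change = -15 − 75 = -90.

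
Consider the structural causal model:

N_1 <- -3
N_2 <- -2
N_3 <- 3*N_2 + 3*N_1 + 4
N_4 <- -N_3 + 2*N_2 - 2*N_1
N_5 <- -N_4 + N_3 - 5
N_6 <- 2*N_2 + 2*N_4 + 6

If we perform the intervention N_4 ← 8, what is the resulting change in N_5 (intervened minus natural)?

Intervening sets N_4 = 8 and removes its equation (N_4 <- -N_3 + 2*N_2 - 2*N_1).
N_3 = 3*N_2 + 3*N_1 + 4  [with N_2=-2, N_1=-3]  = -11
N_5 = -N_4 + N_3 - 5  [with N_4=8, N_3=-11]  = -24
Without intervention: N_3 = 3*N_2 + 3*N_1 + 4  [with N_2=-2, N_1=-3]  = -11; N_4 = -N_3 + 2*N_2 - 2*N_1  [with N_3=-11, N_2=-2, N_1=-3]  = 13; N_5 = -N_4 + N_3 - 5  [with N_4=13, N_3=-11]  = -29.
Change = -24 − (-29) = 5.

5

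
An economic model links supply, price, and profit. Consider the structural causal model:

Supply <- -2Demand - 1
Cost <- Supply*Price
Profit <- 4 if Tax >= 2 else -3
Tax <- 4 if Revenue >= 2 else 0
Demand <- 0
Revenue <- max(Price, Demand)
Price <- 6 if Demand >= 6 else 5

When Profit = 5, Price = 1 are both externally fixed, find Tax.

0

Under do(Profit = 5, Price = 1), each intervened variable's structural equation is replaced by its fixed value.
Revenue = max(Price, Demand)  [with Price=1, Demand=0]  = 1
Tax = 4 if Revenue >= 2 else 0  [with Revenue=1]  = 0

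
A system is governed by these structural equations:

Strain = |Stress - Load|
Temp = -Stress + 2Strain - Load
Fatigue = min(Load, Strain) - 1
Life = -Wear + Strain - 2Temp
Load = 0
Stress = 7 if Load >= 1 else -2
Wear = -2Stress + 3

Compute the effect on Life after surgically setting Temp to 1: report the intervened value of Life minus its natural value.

The intervention breaks the incoming arrows to Temp: Temp = -Stress + 2Strain - Load no longer applies, and Temp = 1.
Stress = 7 if Load >= 1 else -2  [with Load=0]  = -2
Strain = |Stress - Load|  [with Stress=-2, Load=0]  = 2
Wear = -2Stress + 3  [with Stress=-2]  = 7
Life = -Wear + Strain - 2Temp  [with Wear=7, Strain=2, Temp=1]  = -7
Without intervention: Stress = 7 if Load >= 1 else -2  [with Load=0]  = -2; Strain = |Stress - Load|  [with Stress=-2, Load=0]  = 2; Temp = -Stress + 2Strain - Load  [with Stress=-2, Strain=2, Load=0]  = 6; Wear = -2Stress + 3  [with Stress=-2]  = 7; Life = -Wear + Strain - 2Temp  [with Wear=7, Strain=2, Temp=6]  = -17.
Change = -7 − (-17) = 10.

10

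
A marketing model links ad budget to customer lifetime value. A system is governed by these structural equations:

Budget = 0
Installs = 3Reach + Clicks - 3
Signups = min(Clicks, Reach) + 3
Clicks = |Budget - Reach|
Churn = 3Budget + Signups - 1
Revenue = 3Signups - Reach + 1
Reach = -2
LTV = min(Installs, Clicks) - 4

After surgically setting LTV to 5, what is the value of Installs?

-7

The intervention breaks the incoming arrows to LTV: LTV = min(Installs, Clicks) - 4 no longer applies, and LTV = 5.
Since Installs is not a descendant of the intervened variable, it is unaffected.
Clicks = |Budget - Reach|  [with Budget=0, Reach=-2]  = 2
Installs = 3Reach + Clicks - 3  [with Reach=-2, Clicks=2]  = -7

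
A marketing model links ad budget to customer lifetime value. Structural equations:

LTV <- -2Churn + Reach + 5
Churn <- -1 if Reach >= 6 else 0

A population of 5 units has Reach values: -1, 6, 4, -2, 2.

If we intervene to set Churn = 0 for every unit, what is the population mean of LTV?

Every unit gets Churn=0 under the intervention. LTV values become 4, 11, 9, 3, 7; E[LTV|do(Churn=0)] = 6.8.

6.8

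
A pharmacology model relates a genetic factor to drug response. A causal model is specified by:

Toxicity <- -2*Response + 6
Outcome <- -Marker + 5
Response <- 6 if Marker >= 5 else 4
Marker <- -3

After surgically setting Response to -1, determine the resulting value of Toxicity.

The intervention breaks the incoming arrows to Response: Response <- 6 if Marker >= 5 else 4 no longer applies, and Response = -1.
Toxicity = -2*Response + 6  [with Response=-1]  = 8

8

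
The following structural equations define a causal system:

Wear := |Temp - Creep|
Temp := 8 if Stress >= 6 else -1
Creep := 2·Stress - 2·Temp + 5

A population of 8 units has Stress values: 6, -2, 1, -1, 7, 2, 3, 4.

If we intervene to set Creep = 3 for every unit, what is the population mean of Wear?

4.25

Under do(Creep=3), Creep's equation is replaced by Creep=3 for every unit. Per-unit Wear: 5, 4, 4, 4, 5, 4, 4, 4. Mean = 4.25.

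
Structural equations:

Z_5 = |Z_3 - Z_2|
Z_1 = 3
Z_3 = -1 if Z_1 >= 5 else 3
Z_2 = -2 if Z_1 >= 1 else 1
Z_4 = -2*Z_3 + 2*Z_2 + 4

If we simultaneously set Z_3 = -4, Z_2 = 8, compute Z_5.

Setting Z_3 = -4, Z_2 = 8 by intervention discards those variables' equations.
Z_5 = |Z_3 - Z_2|  [with Z_3=-4, Z_2=8]  = 12

12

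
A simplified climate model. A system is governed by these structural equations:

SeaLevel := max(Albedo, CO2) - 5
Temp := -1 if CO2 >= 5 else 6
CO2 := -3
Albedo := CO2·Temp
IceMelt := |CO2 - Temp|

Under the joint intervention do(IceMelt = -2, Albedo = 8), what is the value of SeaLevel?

Setting IceMelt = -2, Albedo = 8 by intervention discards those variables' equations.
SeaLevel = max(Albedo, CO2) - 5  [with Albedo=8, CO2=-3]  = 3

3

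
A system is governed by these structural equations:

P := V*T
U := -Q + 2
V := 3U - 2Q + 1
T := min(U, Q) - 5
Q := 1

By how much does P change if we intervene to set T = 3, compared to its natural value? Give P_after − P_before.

14

Intervening sets T = 3 and removes its equation (T := min(U, Q) - 5).
U = -Q + 2  [with Q=1]  = 1
V = 3U - 2Q + 1  [with U=1, Q=1]  = 2
P = V*T  [with V=2, T=3]  = 6
Without intervention: U = -Q + 2  [with Q=1]  = 1; V = 3U - 2Q + 1  [with U=1, Q=1]  = 2; T = min(U, Q) - 5  [with U=1, Q=1]  = -4; P = V*T  [with V=2, T=-4]  = -8.
Change = 6 − (-8) = 14.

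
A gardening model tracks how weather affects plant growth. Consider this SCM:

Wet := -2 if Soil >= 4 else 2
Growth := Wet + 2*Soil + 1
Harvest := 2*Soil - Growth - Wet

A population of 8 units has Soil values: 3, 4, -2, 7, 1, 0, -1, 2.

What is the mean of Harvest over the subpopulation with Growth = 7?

-1

Observing Growth=7 restricts to units where Growth's equation naturally yields 7: Soil ∈ {4, 2}. In that subpopulation Harvest = 3, -5, mean -1.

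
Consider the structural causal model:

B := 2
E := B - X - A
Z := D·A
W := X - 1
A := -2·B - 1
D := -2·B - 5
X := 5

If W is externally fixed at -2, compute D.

-9

The intervention breaks the incoming arrows to W: W := X - 1 no longer applies, and W = -2.
D is not downstream of the intervention, so its value is determined by the original equations.
D = -2·B - 5  [with B=2]  = -9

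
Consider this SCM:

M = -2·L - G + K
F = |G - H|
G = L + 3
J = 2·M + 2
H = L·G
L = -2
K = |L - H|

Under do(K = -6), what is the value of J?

The intervention breaks the incoming arrows to K: K = |L - H| no longer applies, and K = -6.
G = L + 3  [with L=-2]  = 1
M = -2·L - G + K  [with L=-2, G=1, K=-6]  = -3
J = 2·M + 2  [with M=-3]  = -4

-4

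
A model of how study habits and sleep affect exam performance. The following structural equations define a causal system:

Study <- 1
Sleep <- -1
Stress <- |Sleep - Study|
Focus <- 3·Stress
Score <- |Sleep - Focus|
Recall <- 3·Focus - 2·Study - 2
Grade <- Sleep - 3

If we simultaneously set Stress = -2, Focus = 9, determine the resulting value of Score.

10

Setting Stress = -2, Focus = 9 by intervention discards those variables' equations.
Score = |Sleep - Focus|  [with Sleep=-1, Focus=9]  = 10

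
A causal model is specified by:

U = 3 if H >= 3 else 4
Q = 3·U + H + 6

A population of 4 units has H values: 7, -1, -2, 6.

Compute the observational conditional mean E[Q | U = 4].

16.5

Observing U=4 restricts to units where U's equation naturally yields 4: H ∈ {-1, -2}. In that subpopulation Q = 17, 16, mean 16.5.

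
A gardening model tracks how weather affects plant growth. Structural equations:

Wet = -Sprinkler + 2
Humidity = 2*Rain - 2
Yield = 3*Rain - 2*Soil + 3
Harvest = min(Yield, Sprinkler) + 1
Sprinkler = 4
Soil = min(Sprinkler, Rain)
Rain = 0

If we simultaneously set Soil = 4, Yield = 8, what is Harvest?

5

Under do(Soil = 4, Yield = 8), each intervened variable's structural equation is replaced by its fixed value.
Harvest = min(Yield, Sprinkler) + 1  [with Yield=8, Sprinkler=4]  = 5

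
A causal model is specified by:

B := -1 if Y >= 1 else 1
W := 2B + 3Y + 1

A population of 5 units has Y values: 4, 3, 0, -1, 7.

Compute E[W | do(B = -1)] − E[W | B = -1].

do(B=-1) breaks B's dependence on Y. With B=-1 fixed, W across the units is 11, 8, -1, -4, 20, mean 6.8.
Observing B=-1 restricts to units where B's equation naturally yields -1: Y ∈ {4, 3, 7}. In that subpopulation W = 11, 8, 20, mean 13.
Difference = 6.8 − 13 = -6.2.

-6.2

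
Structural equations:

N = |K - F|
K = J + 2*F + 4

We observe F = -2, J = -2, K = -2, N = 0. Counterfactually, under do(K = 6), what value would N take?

The intervention breaks the incoming arrows to K: K = J + 2*F + 4 no longer applies, and K = 6.
N = |K - F|  [with K=6, F=-2]  = 8

8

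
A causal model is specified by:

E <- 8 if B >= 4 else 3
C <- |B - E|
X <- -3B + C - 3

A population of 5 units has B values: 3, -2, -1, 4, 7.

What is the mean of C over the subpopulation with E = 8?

E[C|E=8] averages over only the 2 units with E=8 (B = 4, 7): C = 4, 1, mean 2.5.

2.5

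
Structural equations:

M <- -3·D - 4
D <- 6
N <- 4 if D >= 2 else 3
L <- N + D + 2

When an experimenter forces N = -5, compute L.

3

The intervention breaks the incoming arrows to N: N <- 4 if D >= 2 else 3 no longer applies, and N = -5.
L = N + D + 2  [with N=-5, D=6]  = 3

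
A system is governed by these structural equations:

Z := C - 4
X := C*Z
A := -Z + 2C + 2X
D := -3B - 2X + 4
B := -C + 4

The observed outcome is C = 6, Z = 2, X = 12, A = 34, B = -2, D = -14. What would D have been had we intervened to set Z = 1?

-2

Under do(Z=1), the mechanism Z := C - 4 is discarded; Z is fixed at 1.
X = C*Z  [with C=6, Z=1]  = 6
B = -C + 4  [with C=6]  = -2
D = -3B - 2X + 4  [with B=-2, X=6]  = -2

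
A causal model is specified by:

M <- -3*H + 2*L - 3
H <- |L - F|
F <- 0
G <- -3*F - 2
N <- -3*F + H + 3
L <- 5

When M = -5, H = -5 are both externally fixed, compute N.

The joint intervention fixes M = -5, H = -5, removing each variable's own equation.
N = -3*F + H + 3  [with F=0, H=-5]  = -2

-2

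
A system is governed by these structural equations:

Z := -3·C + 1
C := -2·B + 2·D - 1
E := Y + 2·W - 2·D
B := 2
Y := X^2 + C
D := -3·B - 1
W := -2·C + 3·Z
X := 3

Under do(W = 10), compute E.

24

do(W=10) replaces the equation W := -2·C + 3·Z with the constant W = 10.
D = -3·B - 1  [with B=2]  = -7
C = -2·B + 2·D - 1  [with B=2, D=-7]  = -19
Y = X^2 + C  [with X=3, C=-19]  = -10
E = Y + 2·W - 2·D  [with Y=-10, W=10, D=-7]  = 24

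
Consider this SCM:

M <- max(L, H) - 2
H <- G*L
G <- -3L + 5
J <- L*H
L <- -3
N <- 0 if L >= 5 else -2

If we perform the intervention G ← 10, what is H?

-30

The intervention breaks the incoming arrows to G: G <- -3L + 5 no longer applies, and G = 10.
H = G*L  [with G=10, L=-3]  = -30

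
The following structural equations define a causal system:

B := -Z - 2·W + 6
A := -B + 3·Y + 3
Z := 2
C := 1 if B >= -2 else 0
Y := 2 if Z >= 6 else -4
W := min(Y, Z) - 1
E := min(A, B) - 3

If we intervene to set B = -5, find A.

Intervening sets B = -5 and removes its equation (B := -Z - 2·W + 6).
Y = 2 if Z >= 6 else -4  [with Z=2]  = -4
A = -B + 3·Y + 3  [with B=-5, Y=-4]  = -4

-4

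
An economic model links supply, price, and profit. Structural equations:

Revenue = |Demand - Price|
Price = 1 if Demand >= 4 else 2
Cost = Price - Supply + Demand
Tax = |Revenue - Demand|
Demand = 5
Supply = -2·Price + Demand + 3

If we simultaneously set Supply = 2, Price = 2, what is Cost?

The joint intervention fixes Supply = 2, Price = 2, removing each variable's own equation.
Cost = Price - Supply + Demand  [with Price=2, Supply=2, Demand=5]  = 5

5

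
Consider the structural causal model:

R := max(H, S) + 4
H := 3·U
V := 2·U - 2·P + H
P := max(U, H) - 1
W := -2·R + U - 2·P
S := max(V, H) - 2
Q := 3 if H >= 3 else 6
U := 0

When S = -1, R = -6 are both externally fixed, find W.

Under do(S = -1, R = -6), each intervened variable's structural equation is replaced by its fixed value.
H = 3·U  [with U=0]  = 0
P = max(U, H) - 1  [with U=0, H=0]  = -1
W = -2·R + U - 2·P  [with R=-6, U=0, P=-1]  = 14

14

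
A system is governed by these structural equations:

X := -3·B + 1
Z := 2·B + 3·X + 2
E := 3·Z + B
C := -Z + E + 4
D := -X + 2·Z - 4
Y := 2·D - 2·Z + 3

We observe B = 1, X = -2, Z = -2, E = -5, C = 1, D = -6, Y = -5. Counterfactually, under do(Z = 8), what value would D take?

14

The intervention breaks the incoming arrows to Z: Z := 2·B + 3·X + 2 no longer applies, and Z = 8.
X = -3·B + 1  [with B=1]  = -2
D = -X + 2·Z - 4  [with X=-2, Z=8]  = 14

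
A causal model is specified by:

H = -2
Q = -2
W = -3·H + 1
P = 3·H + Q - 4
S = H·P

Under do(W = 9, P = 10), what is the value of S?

Setting W = 9, P = 10 by intervention discards those variables' equations.
S = H·P  [with H=-2, P=10]  = -20

-20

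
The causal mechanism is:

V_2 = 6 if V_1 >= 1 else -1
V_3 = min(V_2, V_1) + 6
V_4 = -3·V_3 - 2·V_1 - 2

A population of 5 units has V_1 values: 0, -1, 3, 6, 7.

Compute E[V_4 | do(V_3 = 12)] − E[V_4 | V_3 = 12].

7

Under do(V_3=12), V_3's equation is replaced by V_3=12 for every unit. Per-unit V_4: -38, -36, -44, -50, -52. Mean = -44.
Conditioning on V_3=12 selects the 2 unit(s) with V_1 ∈ {6, 7}. Their V_4 values: -50, -52. Mean = -51.
Difference = -44 − (-51) = 7.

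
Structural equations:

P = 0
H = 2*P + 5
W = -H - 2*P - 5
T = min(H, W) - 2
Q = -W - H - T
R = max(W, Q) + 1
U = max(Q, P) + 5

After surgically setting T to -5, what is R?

Under do(T=-5), the mechanism T = min(H, W) - 2 is discarded; T is fixed at -5.
H = 2*P + 5  [with P=0]  = 5
W = -H - 2*P - 5  [with H=5, P=0]  = -10
Q = -W - H - T  [with W=-10, H=5, T=-5]  = 10
R = max(W, Q) + 1  [with W=-10, Q=10]  = 11

11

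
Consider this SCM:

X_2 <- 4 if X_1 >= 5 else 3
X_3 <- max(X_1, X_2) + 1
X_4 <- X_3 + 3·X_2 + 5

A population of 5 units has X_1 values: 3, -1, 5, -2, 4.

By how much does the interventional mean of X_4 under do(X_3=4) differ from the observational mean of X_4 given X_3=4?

0.6

Under do(X_3=4), X_3's equation is replaced by X_3=4 for every unit. Per-unit X_4: 18, 18, 21, 18, 18. Mean = 18.6.
E[X_4|X_3=4] averages over only the 3 units with X_3=4 (X_1 = 3, -1, -2): X_4 = 18, 18, 18, mean 18.
Difference = 18.6 − 18 = 0.6.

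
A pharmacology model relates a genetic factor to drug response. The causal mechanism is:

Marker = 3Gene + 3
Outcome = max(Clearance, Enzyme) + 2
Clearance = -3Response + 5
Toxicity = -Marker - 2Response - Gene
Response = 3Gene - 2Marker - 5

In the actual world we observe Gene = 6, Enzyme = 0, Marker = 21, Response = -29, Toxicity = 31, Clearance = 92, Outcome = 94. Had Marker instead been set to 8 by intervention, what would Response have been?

-3

The intervention breaks the incoming arrows to Marker: Marker = 3Gene + 3 no longer applies, and Marker = 8.
Response = 3Gene - 2Marker - 5  [with Gene=6, Marker=8]  = -3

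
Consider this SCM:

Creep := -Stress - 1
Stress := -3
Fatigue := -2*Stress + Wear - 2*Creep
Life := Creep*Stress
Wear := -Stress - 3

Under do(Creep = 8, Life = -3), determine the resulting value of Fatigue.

-10

The joint intervention fixes Creep = 8, Life = -3, removing each variable's own equation.
Wear = -Stress - 3  [with Stress=-3]  = 0
Fatigue = -2*Stress + Wear - 2*Creep  [with Stress=-3, Wear=0, Creep=8]  = -10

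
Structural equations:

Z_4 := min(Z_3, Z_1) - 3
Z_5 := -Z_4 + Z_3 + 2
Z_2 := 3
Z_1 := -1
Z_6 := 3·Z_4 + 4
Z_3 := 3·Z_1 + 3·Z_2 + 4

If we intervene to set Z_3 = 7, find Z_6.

-8

The intervention breaks the incoming arrows to Z_3: Z_3 := 3·Z_1 + 3·Z_2 + 4 no longer applies, and Z_3 = 7.
Z_4 = min(Z_3, Z_1) - 3  [with Z_3=7, Z_1=-1]  = -4
Z_6 = 3·Z_4 + 4  [with Z_4=-4]  = -8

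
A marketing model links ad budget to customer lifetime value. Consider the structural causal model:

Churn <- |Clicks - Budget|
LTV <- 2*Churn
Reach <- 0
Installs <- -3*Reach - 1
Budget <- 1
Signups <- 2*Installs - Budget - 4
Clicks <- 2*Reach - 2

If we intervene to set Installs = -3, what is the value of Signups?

Intervening sets Installs = -3 and removes its equation (Installs <- -3*Reach - 1).
Signups = 2*Installs - Budget - 4  [with Installs=-3, Budget=1]  = -11

-11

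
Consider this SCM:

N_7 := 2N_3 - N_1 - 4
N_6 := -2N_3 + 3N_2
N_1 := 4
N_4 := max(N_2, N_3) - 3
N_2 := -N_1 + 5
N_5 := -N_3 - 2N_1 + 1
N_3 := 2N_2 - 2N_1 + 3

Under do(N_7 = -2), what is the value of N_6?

Intervening sets N_7 = -2 and removes its equation (N_7 := 2N_3 - N_1 - 4).
Since N_6 is not a descendant of the intervened variable, it is unaffected.
N_2 = -N_1 + 5  [with N_1=4]  = 1
N_3 = 2N_2 - 2N_1 + 3  [with N_2=1, N_1=4]  = -3
N_6 = -2N_3 + 3N_2  [with N_3=-3, N_2=1]  = 9

9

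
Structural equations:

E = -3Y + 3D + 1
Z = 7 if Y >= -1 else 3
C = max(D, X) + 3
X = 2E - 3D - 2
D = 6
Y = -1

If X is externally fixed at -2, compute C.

The intervention breaks the incoming arrows to X: X = 2E - 3D - 2 no longer applies, and X = -2.
C = max(D, X) + 3  [with D=6, X=-2]  = 9

9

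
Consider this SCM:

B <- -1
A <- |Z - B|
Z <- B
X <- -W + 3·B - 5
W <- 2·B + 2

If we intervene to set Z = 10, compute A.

11

Intervening sets Z = 10 and removes its equation (Z <- B).
A = |Z - B|  [with Z=10, B=-1]  = 11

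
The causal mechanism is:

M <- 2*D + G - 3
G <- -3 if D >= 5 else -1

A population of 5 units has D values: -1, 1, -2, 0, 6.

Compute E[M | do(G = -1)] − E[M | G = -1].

Every unit gets G=-1 under the intervention. M values become -6, -2, -8, -4, 8; E[M|do(G=-1)] = -2.4.
E[M|G=-1] averages over only the 4 units with G=-1 (D = -1, 1, -2, 0): M = -6, -2, -8, -4, mean -5.
Difference = -2.4 − (-5) = 2.6.

2.6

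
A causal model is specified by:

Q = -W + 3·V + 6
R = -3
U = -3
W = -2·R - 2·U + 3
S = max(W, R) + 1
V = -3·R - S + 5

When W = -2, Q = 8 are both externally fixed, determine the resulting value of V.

15

The joint intervention fixes W = -2, Q = 8, removing each variable's own equation.
S = max(W, R) + 1  [with W=-2, R=-3]  = -1
V = -3·R - S + 5  [with R=-3, S=-1]  = 15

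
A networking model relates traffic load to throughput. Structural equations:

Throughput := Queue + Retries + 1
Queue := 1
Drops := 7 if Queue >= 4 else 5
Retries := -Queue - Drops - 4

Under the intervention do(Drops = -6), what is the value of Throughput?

3

Under do(Drops=-6), the mechanism Drops := 7 if Queue >= 4 else 5 is discarded; Drops is fixed at -6.
Retries = -Queue - Drops - 4  [with Queue=1, Drops=-6]  = 1
Throughput = Queue + Retries + 1  [with Queue=1, Retries=1]  = 3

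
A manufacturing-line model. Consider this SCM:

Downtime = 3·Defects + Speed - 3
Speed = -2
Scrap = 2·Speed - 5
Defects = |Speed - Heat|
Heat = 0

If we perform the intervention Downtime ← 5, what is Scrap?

-9

The intervention breaks the incoming arrows to Downtime: Downtime = 3·Defects + Speed - 3 no longer applies, and Downtime = 5.
Since Scrap is not a descendant of the intervened variable, it is unaffected.
Scrap = 2·Speed - 5  [with Speed=-2]  = -9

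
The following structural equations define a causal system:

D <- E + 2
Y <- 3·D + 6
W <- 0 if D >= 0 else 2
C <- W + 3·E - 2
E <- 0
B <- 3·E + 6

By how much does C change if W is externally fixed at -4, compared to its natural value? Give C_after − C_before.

do(W=-4) replaces the equation W <- 0 if D >= 0 else 2 with the constant W = -4.
C = W + 3·E - 2  [with W=-4, E=0]  = -6
Without intervention: D = E + 2  [with E=0]  = 2; W = 0 if D >= 0 else 2  [with D=2]  = 0; C = W + 3·E - 2  [with W=0, E=0]  = -2.
Change = -6 − (-2) = -4.

-4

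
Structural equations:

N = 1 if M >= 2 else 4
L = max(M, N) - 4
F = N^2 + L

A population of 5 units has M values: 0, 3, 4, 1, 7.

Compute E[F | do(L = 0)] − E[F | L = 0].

do(L=0) breaks L's dependence on M. With L=0 fixed, F across the units is 16, 1, 1, 16, 1, mean 7.
Observing L=0 restricts to units where L's equation naturally yields 0: M ∈ {0, 4, 1}. In that subpopulation F = 16, 1, 16, mean 11.
Difference = 7 − 11 = -4.

-4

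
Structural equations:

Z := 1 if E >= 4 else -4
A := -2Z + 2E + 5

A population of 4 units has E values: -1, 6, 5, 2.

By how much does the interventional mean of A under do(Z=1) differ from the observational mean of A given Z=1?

-5

Under do(Z=1), Z's equation is replaced by Z=1 for every unit. Per-unit A: 1, 15, 13, 7. Mean = 9.
E[A|Z=1] averages over only the 2 units with Z=1 (E = 6, 5): A = 15, 13, mean 14.
Difference = 9 − 14 = -5.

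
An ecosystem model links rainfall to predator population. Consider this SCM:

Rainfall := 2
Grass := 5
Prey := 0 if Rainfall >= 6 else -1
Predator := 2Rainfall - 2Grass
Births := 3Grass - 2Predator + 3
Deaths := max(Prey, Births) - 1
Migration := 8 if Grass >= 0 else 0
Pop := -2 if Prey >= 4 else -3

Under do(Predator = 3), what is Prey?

Under do(Predator=3), the mechanism Predator := 2Rainfall - 2Grass is discarded; Predator is fixed at 3.
Since Prey is not a descendant of the intervened variable, it is unaffected.
Prey = 0 if Rainfall >= 6 else -1  [with Rainfall=2]  = -1

-1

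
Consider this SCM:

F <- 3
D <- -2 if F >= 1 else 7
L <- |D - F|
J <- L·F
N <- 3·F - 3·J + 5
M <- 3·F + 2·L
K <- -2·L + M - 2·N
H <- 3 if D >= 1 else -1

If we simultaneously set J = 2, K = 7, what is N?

Setting J = 2, K = 7 by intervention discards those variables' equations.
N = 3·F - 3·J + 5  [with F=3, J=2]  = 8

8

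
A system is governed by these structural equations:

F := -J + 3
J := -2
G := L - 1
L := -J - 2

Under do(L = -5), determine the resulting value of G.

-6

Under do(L=-5), the mechanism L := -J - 2 is discarded; L is fixed at -5.
G = L - 1  [with L=-5]  = -6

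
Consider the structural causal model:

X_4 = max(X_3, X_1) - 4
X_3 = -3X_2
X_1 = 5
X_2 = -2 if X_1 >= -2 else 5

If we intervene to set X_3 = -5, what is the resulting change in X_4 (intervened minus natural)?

-1

The intervention breaks the incoming arrows to X_3: X_3 = -3X_2 no longer applies, and X_3 = -5.
X_4 = max(X_3, X_1) - 4  [with X_3=-5, X_1=5]  = 1
Without intervention: X_2 = -2 if X_1 >= -2 else 5  [with X_1=5]  = -2; X_3 = -3X_2  [with X_2=-2]  = 6; X_4 = max(X_3, X_1) - 4  [with X_3=6, X_1=5]  = 2.
Change = 1 − 2 = -1.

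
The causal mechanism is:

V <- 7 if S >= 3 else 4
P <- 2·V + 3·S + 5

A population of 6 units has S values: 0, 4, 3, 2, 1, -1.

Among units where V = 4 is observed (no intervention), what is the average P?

E[P|V=4] averages over only the 4 units with V=4 (S = 0, 2, 1, -1): P = 13, 19, 16, 10, mean 14.5.

14.5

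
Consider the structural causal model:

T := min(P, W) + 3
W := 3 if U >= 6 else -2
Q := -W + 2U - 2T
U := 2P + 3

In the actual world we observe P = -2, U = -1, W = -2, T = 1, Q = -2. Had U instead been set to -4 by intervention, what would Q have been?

-8

do(U=-4) replaces the equation U := 2P + 3 with the constant U = -4.
W = 3 if U >= 6 else -2  [with U=-4]  = -2
T = min(P, W) + 3  [with P=-2, W=-2]  = 1
Q = -W + 2U - 2T  [with W=-2, U=-4, T=1]  = -8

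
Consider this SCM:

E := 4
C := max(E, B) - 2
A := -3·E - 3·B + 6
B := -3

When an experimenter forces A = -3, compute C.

The intervention breaks the incoming arrows to A: A := -3·E - 3·B + 6 no longer applies, and A = -3.
C is not downstream of the intervention, so its value is determined by the original equations.
C = max(E, B) - 2  [with E=4, B=-3]  = 2

2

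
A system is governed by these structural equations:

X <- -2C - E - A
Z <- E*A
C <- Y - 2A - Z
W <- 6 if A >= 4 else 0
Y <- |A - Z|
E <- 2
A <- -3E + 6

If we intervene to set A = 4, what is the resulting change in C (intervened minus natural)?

-12

Under do(A=4), the mechanism A <- -3E + 6 is discarded; A is fixed at 4.
Z = E*A  [with E=2, A=4]  = 8
Y = |A - Z|  [with A=4, Z=8]  = 4
C = Y - 2A - Z  [with Y=4, A=4, Z=8]  = -12
Without intervention: A = -3E + 6  [with E=2]  = 0; Z = E*A  [with E=2, A=0]  = 0; Y = |A - Z|  [with A=0, Z=0]  = 0; C = Y - 2A - Z  [with Y=0, A=0, Z=0]  = 0.
Change = -12 − 0 = -12.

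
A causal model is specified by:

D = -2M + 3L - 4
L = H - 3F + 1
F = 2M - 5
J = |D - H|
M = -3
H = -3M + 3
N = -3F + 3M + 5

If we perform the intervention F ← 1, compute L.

do(F=1) replaces the equation F = 2M - 5 with the constant F = 1.
H = -3M + 3  [with M=-3]  = 12
L = H - 3F + 1  [with H=12, F=1]  = 10

10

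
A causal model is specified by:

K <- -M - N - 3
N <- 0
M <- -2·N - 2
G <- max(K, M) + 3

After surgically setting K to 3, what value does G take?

6

The intervention breaks the incoming arrows to K: K <- -M - N - 3 no longer applies, and K = 3.
M = -2·N - 2  [with N=0]  = -2
G = max(K, M) + 3  [with K=3, M=-2]  = 6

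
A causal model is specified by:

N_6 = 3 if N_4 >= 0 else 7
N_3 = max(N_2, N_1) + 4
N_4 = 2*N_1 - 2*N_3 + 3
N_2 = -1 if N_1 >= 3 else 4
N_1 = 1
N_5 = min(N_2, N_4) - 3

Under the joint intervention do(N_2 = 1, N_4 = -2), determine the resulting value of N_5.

-5

Setting N_2 = 1, N_4 = -2 by intervention discards those variables' equations.
N_5 = min(N_2, N_4) - 3  [with N_2=1, N_4=-2]  = -5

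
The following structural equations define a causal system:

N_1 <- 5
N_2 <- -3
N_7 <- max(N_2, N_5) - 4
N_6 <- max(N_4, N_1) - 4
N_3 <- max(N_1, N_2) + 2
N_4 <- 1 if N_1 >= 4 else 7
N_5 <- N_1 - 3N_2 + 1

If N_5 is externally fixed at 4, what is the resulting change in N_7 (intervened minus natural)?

Under do(N_5=4), the mechanism N_5 <- N_1 - 3N_2 + 1 is discarded; N_5 is fixed at 4.
N_7 = max(N_2, N_5) - 4  [with N_2=-3, N_5=4]  = 0
Without intervention: N_5 = N_1 - 3N_2 + 1  [with N_1=5, N_2=-3]  = 15; N_7 = max(N_2, N_5) - 4  [with N_2=-3, N_5=15]  = 11.
Change = 0 − 11 = -11.

-11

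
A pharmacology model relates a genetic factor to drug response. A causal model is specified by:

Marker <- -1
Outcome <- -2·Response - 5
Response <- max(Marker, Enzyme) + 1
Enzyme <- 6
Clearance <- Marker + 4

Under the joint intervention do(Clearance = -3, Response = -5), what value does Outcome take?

5

The joint intervention fixes Clearance = -3, Response = -5, removing each variable's own equation.
Outcome = -2·Response - 5  [with Response=-5]  = 5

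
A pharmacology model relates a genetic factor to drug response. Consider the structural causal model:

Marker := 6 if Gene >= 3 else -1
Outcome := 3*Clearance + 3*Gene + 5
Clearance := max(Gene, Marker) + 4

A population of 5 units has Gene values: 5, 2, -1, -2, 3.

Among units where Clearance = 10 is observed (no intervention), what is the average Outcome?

47

Observing Clearance=10 restricts to units where Clearance's equation naturally yields 10: Gene ∈ {5, 3}. In that subpopulation Outcome = 50, 44, mean 47.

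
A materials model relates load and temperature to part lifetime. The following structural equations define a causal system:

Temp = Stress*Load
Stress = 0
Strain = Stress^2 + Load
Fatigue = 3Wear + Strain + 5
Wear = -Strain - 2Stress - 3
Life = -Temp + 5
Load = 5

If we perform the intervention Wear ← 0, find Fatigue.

10

The intervention breaks the incoming arrows to Wear: Wear = -Strain - 2Stress - 3 no longer applies, and Wear = 0.
Strain = Stress^2 + Load  [with Stress=0, Load=5]  = 5
Fatigue = 3Wear + Strain + 5  [with Wear=0, Strain=5]  = 10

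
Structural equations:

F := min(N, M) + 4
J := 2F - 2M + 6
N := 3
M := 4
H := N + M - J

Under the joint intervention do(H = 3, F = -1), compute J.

-4

Under do(H = 3, F = -1), each intervened variable's structural equation is replaced by its fixed value.
J = 2F - 2M + 6  [with F=-1, M=4]  = -4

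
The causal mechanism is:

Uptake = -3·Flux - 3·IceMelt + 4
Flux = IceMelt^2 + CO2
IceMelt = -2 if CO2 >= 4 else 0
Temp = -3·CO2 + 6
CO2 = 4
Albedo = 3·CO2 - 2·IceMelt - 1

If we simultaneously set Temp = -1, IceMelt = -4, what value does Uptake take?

-44

Under do(Temp = -1, IceMelt = -4), each intervened variable's structural equation is replaced by its fixed value.
Flux = IceMelt^2 + CO2  [with IceMelt=-4, CO2=4]  = 20
Uptake = -3·Flux - 3·IceMelt + 4  [with Flux=20, IceMelt=-4]  = -44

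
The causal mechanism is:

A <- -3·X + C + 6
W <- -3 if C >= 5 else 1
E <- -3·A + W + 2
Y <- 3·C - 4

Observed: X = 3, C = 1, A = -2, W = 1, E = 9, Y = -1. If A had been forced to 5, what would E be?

-12

do(A=5) replaces the equation A <- -3·X + C + 6 with the constant A = 5.
W = -3 if C >= 5 else 1  [with C=1]  = 1
E = -3·A + W + 2  [with A=5, W=1]  = -12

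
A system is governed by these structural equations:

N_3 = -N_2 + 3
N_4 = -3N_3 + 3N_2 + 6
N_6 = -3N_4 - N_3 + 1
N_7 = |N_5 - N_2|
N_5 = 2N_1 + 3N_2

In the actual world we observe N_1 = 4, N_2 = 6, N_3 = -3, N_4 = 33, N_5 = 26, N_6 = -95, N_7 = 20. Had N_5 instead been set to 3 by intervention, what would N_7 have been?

3

Under do(N_5=3), the mechanism N_5 = 2N_1 + 3N_2 is discarded; N_5 is fixed at 3.
N_7 = |N_5 - N_2|  [with N_5=3, N_2=6]  = 3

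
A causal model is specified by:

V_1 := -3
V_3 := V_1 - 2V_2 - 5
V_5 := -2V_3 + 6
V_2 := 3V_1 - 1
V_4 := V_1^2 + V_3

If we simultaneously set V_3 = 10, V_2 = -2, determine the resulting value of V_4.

19

The joint intervention fixes V_3 = 10, V_2 = -2, removing each variable's own equation.
V_4 = V_1^2 + V_3  [with V_1=-3, V_3=10]  = 19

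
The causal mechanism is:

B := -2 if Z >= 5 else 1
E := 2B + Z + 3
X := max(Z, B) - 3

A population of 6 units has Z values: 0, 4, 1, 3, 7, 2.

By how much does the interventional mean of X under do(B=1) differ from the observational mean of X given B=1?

The intervention sets B=1 in all 6 units regardless of Z. Recomputing X per unit gives -2, 1, -2, 0, 4, -1; average 0.
E[X|B=1] averages over only the 5 units with B=1 (Z = 0, 4, 1, 3, 2): X = -2, 1, -2, 0, -1, mean -0.8.
Difference = 0 − (-0.8) = 0.8.

0.8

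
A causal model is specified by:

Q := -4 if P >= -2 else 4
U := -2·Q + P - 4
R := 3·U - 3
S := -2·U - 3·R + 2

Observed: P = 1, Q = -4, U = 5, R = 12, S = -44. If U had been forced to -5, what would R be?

-18

The intervention breaks the incoming arrows to U: U := -2·Q + P - 4 no longer applies, and U = -5.
R = 3·U - 3  [with U=-5]  = -18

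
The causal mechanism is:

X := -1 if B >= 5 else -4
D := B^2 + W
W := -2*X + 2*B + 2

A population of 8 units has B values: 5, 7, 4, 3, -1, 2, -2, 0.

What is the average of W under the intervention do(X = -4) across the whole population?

14.5

do(X=-4) breaks X's dependence on B. With X=-4 fixed, W across the units is 20, 24, 18, 16, 8, 14, 6, 10, mean 14.5.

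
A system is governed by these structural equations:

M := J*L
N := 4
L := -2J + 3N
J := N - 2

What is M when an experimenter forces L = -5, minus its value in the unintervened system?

The intervention breaks the incoming arrows to L: L := -2J + 3N no longer applies, and L = -5.
J = N - 2  [with N=4]  = 2
M = J*L  [with J=2, L=-5]  = -10
Without intervention: J = N - 2  [with N=4]  = 2; L = -2J + 3N  [with J=2, N=4]  = 8; M = J*L  [with J=2, L=8]  = 16.
Change = -10 − 16 = -26.

-26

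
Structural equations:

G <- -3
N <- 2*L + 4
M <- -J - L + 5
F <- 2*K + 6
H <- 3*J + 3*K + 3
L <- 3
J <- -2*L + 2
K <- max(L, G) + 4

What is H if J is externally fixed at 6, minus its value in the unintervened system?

30

The intervention breaks the incoming arrows to J: J <- -2*L + 2 no longer applies, and J = 6.
K = max(L, G) + 4  [with L=3, G=-3]  = 7
H = 3*J + 3*K + 3  [with J=6, K=7]  = 42
Without intervention: K = max(L, G) + 4  [with L=3, G=-3]  = 7; J = -2*L + 2  [with L=3]  = -4; H = 3*J + 3*K + 3  [with J=-4, K=7]  = 12.
Change = 42 − 12 = 30.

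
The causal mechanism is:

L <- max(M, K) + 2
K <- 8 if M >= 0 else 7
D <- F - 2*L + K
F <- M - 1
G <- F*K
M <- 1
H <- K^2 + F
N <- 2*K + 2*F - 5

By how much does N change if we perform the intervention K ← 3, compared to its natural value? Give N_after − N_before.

The intervention breaks the incoming arrows to K: K <- 8 if M >= 0 else 7 no longer applies, and K = 3.
F = M - 1  [with M=1]  = 0
N = 2*K + 2*F - 5  [with K=3, F=0]  = 1
Without intervention: F = M - 1  [with M=1]  = 0; K = 8 if M >= 0 else 7  [with M=1]  = 8; N = 2*K + 2*F - 5  [with K=8, F=0]  = 11.
Change = 1 − 11 = -10.

-10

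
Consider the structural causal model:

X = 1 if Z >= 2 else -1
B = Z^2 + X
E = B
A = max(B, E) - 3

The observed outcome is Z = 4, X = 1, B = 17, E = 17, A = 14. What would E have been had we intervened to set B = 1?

1

The intervention breaks the incoming arrows to B: B = Z^2 + X no longer applies, and B = 1.
E = B  [with B=1]  = 1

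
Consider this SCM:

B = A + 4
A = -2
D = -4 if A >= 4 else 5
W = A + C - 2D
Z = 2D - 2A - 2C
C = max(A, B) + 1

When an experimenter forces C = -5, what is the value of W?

Intervening sets C = -5 and removes its equation (C = max(A, B) + 1).
D = -4 if A >= 4 else 5  [with A=-2]  = 5
W = A + C - 2D  [with A=-2, C=-5, D=5]  = -17

-17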